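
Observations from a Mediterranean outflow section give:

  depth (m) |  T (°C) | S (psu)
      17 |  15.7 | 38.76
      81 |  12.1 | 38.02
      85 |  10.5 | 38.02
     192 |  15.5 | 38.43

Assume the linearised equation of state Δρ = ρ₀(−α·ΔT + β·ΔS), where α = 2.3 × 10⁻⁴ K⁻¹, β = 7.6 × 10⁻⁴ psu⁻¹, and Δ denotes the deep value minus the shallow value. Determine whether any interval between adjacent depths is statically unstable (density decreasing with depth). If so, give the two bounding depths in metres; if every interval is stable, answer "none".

85–192 m

Evaluate Δρ/ρ₀ = −αΔT + βΔS across each adjacent pair:
  17–81 m: −αΔT+βΔS = −(2.3 × 10⁻⁴)(-3.6)+(7.6 × 10⁻⁴)(-0.74) = 2.7 × 10⁻⁴ → stable
  81–85 m: −αΔT+βΔS = −(2.3 × 10⁻⁴)(-1.6)+(7.6 × 10⁻⁴)(+0.00) = 3.7 × 10⁻⁴ → stable
  85–192 m: −αΔT+βΔS = −(2.3 × 10⁻⁴)(+5.0)+(7.6 × 10⁻⁴)(+0.41) = -8.4 × 10⁻⁴ → UNSTABLE
The 85–192 m interval has Δρ < 0: lighter water underlies denser water.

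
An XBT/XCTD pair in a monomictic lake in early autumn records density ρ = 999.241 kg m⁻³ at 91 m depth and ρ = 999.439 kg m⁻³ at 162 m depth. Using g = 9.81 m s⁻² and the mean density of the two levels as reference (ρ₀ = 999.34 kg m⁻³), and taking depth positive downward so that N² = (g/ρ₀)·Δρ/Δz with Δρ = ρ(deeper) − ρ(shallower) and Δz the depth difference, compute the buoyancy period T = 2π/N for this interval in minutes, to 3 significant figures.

20.0 min

Δρ = 999.439 − 999.241 = 0.198 kg m⁻³ over Δz = 162 − 91 = 71 m.
N² = (9.81/999.34) × (0.198/71) = 2.7376 × 10⁻⁵ s⁻².
N = √(2.7376 × 10⁻⁵) = 5.2322 × 10⁻³ rad s⁻¹, so T = 2π/N = 1.2009 × 10³ s = 20.015 min ≈ 20.0 min.
N² > 0, so the interval is statically stable.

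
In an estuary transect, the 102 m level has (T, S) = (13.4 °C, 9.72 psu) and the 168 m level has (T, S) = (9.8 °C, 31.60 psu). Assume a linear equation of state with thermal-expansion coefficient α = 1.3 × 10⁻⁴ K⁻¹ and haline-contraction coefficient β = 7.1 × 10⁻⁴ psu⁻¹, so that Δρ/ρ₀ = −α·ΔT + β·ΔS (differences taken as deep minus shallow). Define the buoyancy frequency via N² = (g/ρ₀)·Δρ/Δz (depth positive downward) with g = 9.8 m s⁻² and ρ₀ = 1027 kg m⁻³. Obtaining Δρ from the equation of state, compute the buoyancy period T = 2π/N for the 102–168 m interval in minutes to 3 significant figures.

2.15 min

ΔT = -3.6 K, ΔS = +21.88 psu (deep − shallow).
Δρ/ρ₀ = −αΔT + βΔS = 4.68 × 10⁻⁴ + 0.0155348 = 0.0160028, so Δρ ≈ 16.43 kg m⁻³.
N² = (g/ρ₀)·Δρ/Δz = g·(Δρ/ρ₀)/Δz = 9.8 × 0.0160028 / 66 = 2.3762 × 10⁻³ s⁻².
N = √(2.3762 × 10⁻³) = 0.048746 rad s⁻¹ → T = 2π/N = 128.90 s = 2.1483 min ≈ 2.15 min.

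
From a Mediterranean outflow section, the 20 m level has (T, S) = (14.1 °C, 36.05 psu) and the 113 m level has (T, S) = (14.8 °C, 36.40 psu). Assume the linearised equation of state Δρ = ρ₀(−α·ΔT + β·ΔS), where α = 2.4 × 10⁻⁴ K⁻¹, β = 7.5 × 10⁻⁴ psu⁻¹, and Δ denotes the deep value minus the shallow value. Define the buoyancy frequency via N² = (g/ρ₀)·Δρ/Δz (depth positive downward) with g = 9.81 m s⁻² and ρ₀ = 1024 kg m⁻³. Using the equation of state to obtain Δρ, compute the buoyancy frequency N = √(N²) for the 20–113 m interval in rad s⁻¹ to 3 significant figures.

3.16 × 10⁻³ rad s⁻¹

ΔT = +0.7 K, ΔS = +0.35 psu (deep − shallow).
Δρ/ρ₀ = −αΔT + βΔS = -1.68 × 10⁻⁴ + 2.625 × 10⁻⁴ = 9.45 × 10⁻⁵, so Δρ ≈ 0.09677 kg m⁻³.
N² = (g/ρ₀)·Δρ/Δz = g·(Δρ/ρ₀)/Δz = 9.81 × 9.45 × 10⁻⁵ / 93 = 9.9682 × 10⁻⁶ s⁻².
N = √(9.9682 × 10⁻⁶) = 3.1572 × 10⁻³ rad s⁻¹ ≈ 3.16 × 10⁻³ rad s⁻¹.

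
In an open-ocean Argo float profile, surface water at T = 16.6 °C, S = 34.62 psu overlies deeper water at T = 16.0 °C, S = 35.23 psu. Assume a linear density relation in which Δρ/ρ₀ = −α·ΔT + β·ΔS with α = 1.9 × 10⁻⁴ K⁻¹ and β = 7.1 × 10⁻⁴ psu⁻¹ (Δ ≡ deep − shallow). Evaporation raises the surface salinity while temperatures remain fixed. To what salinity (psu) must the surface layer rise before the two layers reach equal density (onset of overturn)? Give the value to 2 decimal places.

35.39 psu

Neutral buoyancy requires −α(T_deep − T_surf) + β(S_deep − S_surf′) = 0.
S_surf′ = S_deep − (α/β)·ΔT = 35.23 − (1.9 × 10⁻⁴/7.1 × 10⁻⁴)·(-0.6) = 35.3906 psu.
Increase required: 35.3906 − 34.62 = 0.7706 psu.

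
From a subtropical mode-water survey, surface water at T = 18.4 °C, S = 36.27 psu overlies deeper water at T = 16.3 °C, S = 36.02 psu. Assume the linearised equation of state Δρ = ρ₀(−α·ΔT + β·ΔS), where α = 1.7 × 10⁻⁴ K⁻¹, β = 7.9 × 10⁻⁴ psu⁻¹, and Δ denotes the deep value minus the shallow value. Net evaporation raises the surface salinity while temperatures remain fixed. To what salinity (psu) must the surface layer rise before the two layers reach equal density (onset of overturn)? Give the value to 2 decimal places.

36.47 psu

Neutral buoyancy requires −α(T_deep − T_surf) + β(S_deep − S_surf′) = 0.
S_surf′ = S_deep − (α/β)·ΔT = 36.02 − (1.7 × 10⁻⁴/7.9 × 10⁻⁴)·(-2.1) = 36.4719 psu.
Increase required: 36.4719 − 36.27 = 0.2019 psu.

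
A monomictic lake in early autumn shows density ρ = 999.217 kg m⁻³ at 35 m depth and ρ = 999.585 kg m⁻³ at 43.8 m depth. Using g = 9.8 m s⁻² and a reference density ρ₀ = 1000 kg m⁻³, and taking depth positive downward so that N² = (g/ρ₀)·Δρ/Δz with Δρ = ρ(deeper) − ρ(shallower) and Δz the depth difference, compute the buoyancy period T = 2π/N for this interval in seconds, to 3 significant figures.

Δρ = 999.585 − 999.217 = 0.368 kg m⁻³ over Δz = 43.8 − 35 = 8.8 m.
N² = (9.8/1000) × (0.368/8.8) = 4.0982 × 10⁻⁴ s⁻².
N = √(4.0982 × 10⁻⁴) = 0.020244 rad s⁻¹, so T = 2π/N = 310.37 s ≈ 310 s.

310 s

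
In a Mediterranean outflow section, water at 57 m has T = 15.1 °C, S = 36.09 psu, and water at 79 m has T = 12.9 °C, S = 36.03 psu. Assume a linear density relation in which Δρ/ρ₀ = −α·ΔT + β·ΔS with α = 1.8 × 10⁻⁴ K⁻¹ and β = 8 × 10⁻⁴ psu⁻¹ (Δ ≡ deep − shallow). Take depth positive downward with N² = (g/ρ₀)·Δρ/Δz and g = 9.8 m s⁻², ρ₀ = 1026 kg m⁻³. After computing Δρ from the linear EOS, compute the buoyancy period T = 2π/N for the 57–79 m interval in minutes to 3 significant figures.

8.41 min

ΔT = -2.2 K, ΔS = -0.06 psu (deep − shallow).
Δρ/ρ₀ = −αΔT + βΔS = 3.96 × 10⁻⁴ − 4.80 × 10⁻⁵ = 3.48 × 10⁻⁴, so Δρ ≈ 0.3570 kg m⁻³.
N² = (g/ρ₀)·Δρ/Δz = g·(Δρ/ρ₀)/Δz = 9.8 × 3.48 × 10⁻⁴ / 22 = 1.5502 × 10⁻⁴ s⁻².
N = √(1.5502 × 10⁻⁴) = 0.012451 rad s⁻¹ → T = 2π/N = 504.63 s = 8.4105 min ≈ 8.41 min.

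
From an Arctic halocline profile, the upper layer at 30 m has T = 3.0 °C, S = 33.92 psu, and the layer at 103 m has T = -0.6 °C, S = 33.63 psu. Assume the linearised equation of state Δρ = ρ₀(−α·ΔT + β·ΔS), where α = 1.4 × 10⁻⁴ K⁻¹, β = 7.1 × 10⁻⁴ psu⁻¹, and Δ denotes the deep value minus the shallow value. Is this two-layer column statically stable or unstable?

ΔT = -0.6 − 3.0 = -3.6 K and ΔS = 33.63 − 33.92 = -0.29 psu (deep − shallow).
−αΔT = 5.04 × 10⁻⁴; βΔS = -2.059 × 10⁻⁴; sum Δρ/ρ₀ = 2.981 × 10⁻⁴.
Δρ/ρ₀ > 0, so Δρ > 0: deeper water is denser → statically stable.

stable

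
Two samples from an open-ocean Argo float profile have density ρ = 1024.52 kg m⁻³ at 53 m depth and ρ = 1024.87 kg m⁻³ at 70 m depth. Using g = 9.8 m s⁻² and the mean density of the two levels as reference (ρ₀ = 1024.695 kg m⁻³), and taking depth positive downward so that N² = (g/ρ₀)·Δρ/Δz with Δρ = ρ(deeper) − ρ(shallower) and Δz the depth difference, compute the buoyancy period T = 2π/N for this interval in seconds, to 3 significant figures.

Δρ = 1024.87 − 1024.52 = 0.35 kg m⁻³ over Δz = 70 − 53 = 17 m.
N² = (9.8/1024.695) × (0.35/17) = 1.9690 × 10⁻⁴ s⁻².
N = √(1.9690 × 10⁻⁴) = 0.014032 rad s⁻¹, so T = 2π/N = 447.78 s ≈ 448 s.

448 s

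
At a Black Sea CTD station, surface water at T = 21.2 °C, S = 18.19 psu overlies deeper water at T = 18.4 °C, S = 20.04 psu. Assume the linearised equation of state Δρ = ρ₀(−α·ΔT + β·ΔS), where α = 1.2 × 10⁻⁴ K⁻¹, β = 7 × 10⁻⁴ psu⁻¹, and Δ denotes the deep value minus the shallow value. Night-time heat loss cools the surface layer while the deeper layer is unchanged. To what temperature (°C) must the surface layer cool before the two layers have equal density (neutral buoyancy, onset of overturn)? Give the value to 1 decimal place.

Neutral buoyancy requires Δρ = 0, i.e. −α(T_deep − T_surf′) + β(S_deep − S_surf) = 0.
T_surf′ = T_deep − (β/α)·ΔS = 18.4 − (7 × 10⁻⁴/1.2 × 10⁻⁴)·(+1.85) = 7.608 °C.
Cooling required: 21.2 − (7.608) = 13.592 °C.

7.6 °C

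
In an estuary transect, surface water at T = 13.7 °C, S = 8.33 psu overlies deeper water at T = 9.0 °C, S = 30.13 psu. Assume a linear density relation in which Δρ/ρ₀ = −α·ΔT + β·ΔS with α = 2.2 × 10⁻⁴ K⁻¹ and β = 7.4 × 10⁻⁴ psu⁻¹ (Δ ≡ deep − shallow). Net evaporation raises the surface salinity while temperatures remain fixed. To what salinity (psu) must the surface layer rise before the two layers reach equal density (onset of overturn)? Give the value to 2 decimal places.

31.53 psu

Neutral buoyancy requires −α(T_deep − T_surf) + β(S_deep − S_surf′) = 0.
S_surf′ = S_deep − (α/β)·ΔT = 30.13 − (2.2 × 10⁻⁴/7.4 × 10⁻⁴)·(-4.7) = 31.5273 psu.
Increase required: 31.5273 − 8.33 = 23.1973 psu.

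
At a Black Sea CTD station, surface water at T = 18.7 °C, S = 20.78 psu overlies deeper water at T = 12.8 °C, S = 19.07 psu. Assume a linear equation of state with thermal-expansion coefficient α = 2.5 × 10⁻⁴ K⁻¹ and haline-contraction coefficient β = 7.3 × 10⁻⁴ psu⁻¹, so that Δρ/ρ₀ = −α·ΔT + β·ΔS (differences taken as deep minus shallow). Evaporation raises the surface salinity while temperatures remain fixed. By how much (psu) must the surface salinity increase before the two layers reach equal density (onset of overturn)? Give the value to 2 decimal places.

0.31 psu

Neutral buoyancy requires −α(T_deep − T_surf) + β(S_deep − S_surf′) = 0.
S_surf′ = S_deep − (α/β)·ΔT = 19.07 − (2.5 × 10⁻⁴/7.3 × 10⁻⁴)·(-5.9) = 21.0905 psu.
Increase required: 21.0905 − 20.78 = 0.3105 psu.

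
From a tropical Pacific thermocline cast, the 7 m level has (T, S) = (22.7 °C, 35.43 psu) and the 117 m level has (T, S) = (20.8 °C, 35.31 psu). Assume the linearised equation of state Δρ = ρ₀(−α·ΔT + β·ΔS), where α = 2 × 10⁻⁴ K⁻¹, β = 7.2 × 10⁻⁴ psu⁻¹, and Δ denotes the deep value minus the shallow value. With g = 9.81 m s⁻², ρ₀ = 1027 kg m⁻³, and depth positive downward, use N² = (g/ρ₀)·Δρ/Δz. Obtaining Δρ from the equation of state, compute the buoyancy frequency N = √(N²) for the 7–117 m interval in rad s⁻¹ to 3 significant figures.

5.12 × 10⁻³ rad s⁻¹

ΔT = -1.9 K, ΔS = -0.12 psu (deep − shallow).
Δρ/ρ₀ = −αΔT + βΔS = 3.80 × 10⁻⁴ − 8.64 × 10⁻⁵ = 2.936 × 10⁻⁴, so Δρ ≈ 0.3015 kg m⁻³.
N² = (g/ρ₀)·Δρ/Δz = g·(Δρ/ρ₀)/Δz = 9.81 × 2.936 × 10⁻⁴ / 110 = 2.6184 × 10⁻⁵ s⁻².
N = √(2.6184 × 10⁻⁵) = 5.1170 × 10⁻³ rad s⁻¹ ≈ 5.12 × 10⁻³ rad s⁻¹.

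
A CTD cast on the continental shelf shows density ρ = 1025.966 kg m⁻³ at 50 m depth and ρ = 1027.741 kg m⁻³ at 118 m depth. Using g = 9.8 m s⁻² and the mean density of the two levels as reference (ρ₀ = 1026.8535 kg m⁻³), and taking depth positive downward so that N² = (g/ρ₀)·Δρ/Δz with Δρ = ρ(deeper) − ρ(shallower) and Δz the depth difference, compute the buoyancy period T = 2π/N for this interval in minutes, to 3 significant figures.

Δρ = 1027.741 − 1025.966 = 1.775 kg m⁻³ over Δz = 118 − 50 = 68 m.
N² = (9.8/1026.8535) × (1.775/68) = 2.4912 × 10⁻⁴ s⁻².
N = √(2.4912 × 10⁻⁴) = 0.015784 rad s⁻¹, so T = 2π/N = 398.07 s = 6.6345 min ≈ 6.63 min.

6.63 min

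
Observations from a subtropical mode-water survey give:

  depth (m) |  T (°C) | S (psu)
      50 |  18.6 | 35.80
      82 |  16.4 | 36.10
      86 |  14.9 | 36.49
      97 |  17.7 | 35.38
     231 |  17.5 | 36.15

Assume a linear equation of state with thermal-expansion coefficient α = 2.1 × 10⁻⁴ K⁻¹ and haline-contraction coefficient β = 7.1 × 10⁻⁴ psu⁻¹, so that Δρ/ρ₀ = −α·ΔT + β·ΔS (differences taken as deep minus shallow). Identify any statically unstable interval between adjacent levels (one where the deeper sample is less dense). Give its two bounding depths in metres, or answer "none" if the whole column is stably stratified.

86–97 m

Evaluate Δρ/ρ₀ = −αΔT + βΔS across each adjacent pair:
  50–82 m: −αΔT+βΔS = −(2.1 × 10⁻⁴)(-2.2)+(7.1 × 10⁻⁴)(+0.30) = 6.8 × 10⁻⁴ → stable
  82–86 m: −αΔT+βΔS = −(2.1 × 10⁻⁴)(-1.5)+(7.1 × 10⁻⁴)(+0.39) = 5.9 × 10⁻⁴ → stable
  86–97 m: −αΔT+βΔS = −(2.1 × 10⁻⁴)(+2.8)+(7.1 × 10⁻⁴)(-1.11) = -1.4 × 10⁻³ → UNSTABLE
  97–231 m: −αΔT+βΔS = −(2.1 × 10⁻⁴)(-0.2)+(7.1 × 10⁻⁴)(+0.77) = 5.9 × 10⁻⁴ → stable
The 86–97 m interval has Δρ < 0: lighter water underlies denser water.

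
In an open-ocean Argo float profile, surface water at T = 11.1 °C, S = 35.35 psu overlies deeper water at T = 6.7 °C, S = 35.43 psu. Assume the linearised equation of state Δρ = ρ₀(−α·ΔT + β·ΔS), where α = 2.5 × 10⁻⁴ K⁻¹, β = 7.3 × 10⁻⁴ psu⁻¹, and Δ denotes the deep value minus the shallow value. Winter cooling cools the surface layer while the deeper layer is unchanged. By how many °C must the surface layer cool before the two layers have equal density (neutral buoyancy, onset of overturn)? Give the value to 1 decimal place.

Neutral buoyancy requires Δρ = 0, i.e. −α(T_deep − T_surf′) + β(S_deep − S_surf) = 0.
T_surf′ = T_deep − (β/α)·ΔS = 6.7 − (7.3 × 10⁻⁴/2.5 × 10⁻⁴)·(+0.08) = 6.466 °C.
Cooling required: 11.1 − (6.466) = 4.634 °C.

4.6 °C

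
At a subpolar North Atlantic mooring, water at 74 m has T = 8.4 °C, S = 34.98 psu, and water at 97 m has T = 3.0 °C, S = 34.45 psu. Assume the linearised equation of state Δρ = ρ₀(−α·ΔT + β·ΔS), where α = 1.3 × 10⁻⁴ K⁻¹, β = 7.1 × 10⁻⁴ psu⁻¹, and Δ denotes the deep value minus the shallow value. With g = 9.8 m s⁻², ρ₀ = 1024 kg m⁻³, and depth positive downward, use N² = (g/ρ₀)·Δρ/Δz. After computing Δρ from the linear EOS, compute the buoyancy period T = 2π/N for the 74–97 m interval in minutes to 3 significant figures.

ΔT = -5.4 K, ΔS = -0.53 psu (deep − shallow).
Δρ/ρ₀ = −αΔT + βΔS = 7.02 × 10⁻⁴ − 3.763 × 10⁻⁴ = 3.257 × 10⁻⁴, so Δρ ≈ 0.3335 kg m⁻³.
N² = (g/ρ₀)·Δρ/Δz = g·(Δρ/ρ₀)/Δz = 9.8 × 3.257 × 10⁻⁴ / 23 = 1.3878 × 10⁻⁴ s⁻².
N = √(1.3878 × 10⁻⁴) = 0.011780 rad s⁻¹ → T = 2π/N = 533.38 s = 8.8897 min ≈ 8.89 min.

8.89 min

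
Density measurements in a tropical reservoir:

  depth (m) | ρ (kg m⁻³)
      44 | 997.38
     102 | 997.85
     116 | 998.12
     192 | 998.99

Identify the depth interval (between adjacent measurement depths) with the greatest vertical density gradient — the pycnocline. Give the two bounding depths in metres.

102–116 m

Compute the density gradient over each adjacent pair:
  44–102 m: Δρ/Δz = 0.47/58 = 8.1 × 10⁻³ kg m⁻⁴
  102–116 m: Δρ/Δz = 0.27/14 = 0.019 kg m⁻⁴
  116–192 m: Δρ/Δz = 0.87/76 = 0.011 kg m⁻⁴
The largest gradient is in the 102–116 m interval — the pycnocline.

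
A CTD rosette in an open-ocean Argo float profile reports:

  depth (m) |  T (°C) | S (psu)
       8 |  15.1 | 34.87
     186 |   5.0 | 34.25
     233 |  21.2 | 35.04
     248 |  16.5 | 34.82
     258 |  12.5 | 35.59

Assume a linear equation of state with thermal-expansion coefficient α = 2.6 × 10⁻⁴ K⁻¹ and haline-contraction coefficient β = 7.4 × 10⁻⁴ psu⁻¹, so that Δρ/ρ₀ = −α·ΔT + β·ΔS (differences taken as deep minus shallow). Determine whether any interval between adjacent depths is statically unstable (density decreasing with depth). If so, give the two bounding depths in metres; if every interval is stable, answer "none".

186–233 m

Evaluate Δρ/ρ₀ = −αΔT + βΔS across each adjacent pair:
  8–186 m: −αΔT+βΔS = −(2.6 × 10⁻⁴)(-10.1)+(7.4 × 10⁻⁴)(-0.62) = 2.2 × 10⁻³ → stable
  186–233 m: −αΔT+βΔS = −(2.6 × 10⁻⁴)(+16.2)+(7.4 × 10⁻⁴)(+0.79) = -3.6 × 10⁻³ → UNSTABLE
  233–248 m: −αΔT+βΔS = −(2.6 × 10⁻⁴)(-4.7)+(7.4 × 10⁻⁴)(-0.22) = 1.1 × 10⁻³ → stable
  248–258 m: −αΔT+βΔS = −(2.6 × 10⁻⁴)(-4.0)+(7.4 × 10⁻⁴)(+0.77) = 1.6 × 10⁻³ → stable
The 186–233 m interval has Δρ < 0: lighter water underlies denser water.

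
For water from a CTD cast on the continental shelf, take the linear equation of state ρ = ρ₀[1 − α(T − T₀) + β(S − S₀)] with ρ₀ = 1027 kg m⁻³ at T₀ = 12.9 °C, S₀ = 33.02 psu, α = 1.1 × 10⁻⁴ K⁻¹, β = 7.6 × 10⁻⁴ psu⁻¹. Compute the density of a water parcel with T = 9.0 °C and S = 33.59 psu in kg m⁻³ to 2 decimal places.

1027.89 kg m⁻³

T − T₀ = -3.9 K, S − S₀ = +0.57 psu.
Bracket = 1 − α·(-3.9) + β·(+0.57) = 1 + (8.622 × 10⁻⁴) = 1.0008622.
ρ = 1027 × 1.0008622 = 1027.89 kg m⁻³.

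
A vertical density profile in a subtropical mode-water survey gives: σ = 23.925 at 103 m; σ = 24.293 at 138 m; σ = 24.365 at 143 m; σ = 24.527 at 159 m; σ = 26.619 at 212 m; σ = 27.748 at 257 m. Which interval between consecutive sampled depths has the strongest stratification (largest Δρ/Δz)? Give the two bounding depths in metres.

159–212 m

Compute the density gradient over each adjacent pair:
  103–138 m: Δρ/Δz = 0.368/35 = 0.011 kg m⁻⁴
  138–143 m: Δρ/Δz = 0.072/5 = 0.014 kg m⁻⁴
  143–159 m: Δρ/Δz = 0.162/16 = 0.010 kg m⁻⁴
  159–212 m: Δρ/Δz = 2.092/53 = 0.039 kg m⁻⁴
  212–257 m: Δρ/Δz = 1.129/45 = 0.025 kg m⁻⁴
The largest gradient is in the 159–212 m interval — the pycnocline.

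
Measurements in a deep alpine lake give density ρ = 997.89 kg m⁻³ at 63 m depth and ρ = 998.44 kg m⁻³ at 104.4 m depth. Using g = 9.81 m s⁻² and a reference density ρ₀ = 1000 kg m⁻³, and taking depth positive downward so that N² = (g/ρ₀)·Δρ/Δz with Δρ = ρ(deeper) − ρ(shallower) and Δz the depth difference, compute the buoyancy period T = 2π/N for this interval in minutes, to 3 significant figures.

Δρ = 998.44 − 997.89 = 0.55 kg m⁻³ over Δz = 104.4 − 63 = 41.4 m.
N² = (9.81/1000) × (0.55/41.4) = 1.3033 × 10⁻⁴ s⁻².
N = √(1.3033 × 10⁻⁴) = 0.011416 rad s⁻¹, so T = 2π/N = 550.38 s = 9.1730 min ≈ 9.17 min.

9.17 min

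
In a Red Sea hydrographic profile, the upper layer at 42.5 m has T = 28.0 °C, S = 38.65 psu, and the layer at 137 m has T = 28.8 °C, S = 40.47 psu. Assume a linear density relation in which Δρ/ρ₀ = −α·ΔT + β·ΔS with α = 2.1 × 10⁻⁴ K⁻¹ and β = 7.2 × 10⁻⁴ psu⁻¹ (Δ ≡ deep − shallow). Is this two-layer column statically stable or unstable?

ΔT = 28.8 − 28.0 = +0.8 K and ΔS = 40.47 − 38.65 = +1.82 psu (deep − shallow).
−αΔT = -1.68 × 10⁻⁴; βΔS = 1.3104 × 10⁻³; sum Δρ/ρ₀ = 1.1424 × 10⁻³.
Δρ/ρ₀ > 0, so Δρ > 0: deeper water is denser → statically stable.

stable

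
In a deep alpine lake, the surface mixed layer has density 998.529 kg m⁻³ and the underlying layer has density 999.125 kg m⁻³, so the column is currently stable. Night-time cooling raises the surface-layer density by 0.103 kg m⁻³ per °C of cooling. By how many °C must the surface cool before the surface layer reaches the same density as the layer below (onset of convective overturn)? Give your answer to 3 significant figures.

Density deficit of the surface layer: 999.125 − 998.529 = 0.596 kg m⁻³.
Required change = 0.596 / 0.103 = 5.79 °C.

5.79 °C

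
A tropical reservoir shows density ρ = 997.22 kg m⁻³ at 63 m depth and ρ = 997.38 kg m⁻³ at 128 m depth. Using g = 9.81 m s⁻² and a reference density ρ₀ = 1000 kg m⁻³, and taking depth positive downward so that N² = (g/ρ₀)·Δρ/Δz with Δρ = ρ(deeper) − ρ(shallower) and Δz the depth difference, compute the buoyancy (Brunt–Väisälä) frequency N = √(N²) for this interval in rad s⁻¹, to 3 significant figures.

Δρ = 997.38 − 997.22 = 0.16 kg m⁻³ over Δz = 128 − 63 = 65 m.
N² = (9.81/1000) × (0.16/65) = 2.4148 × 10⁻⁵ s⁻².
N = √(2.4148 × 10⁻⁵) = 4.9141 × 10⁻³ rad s⁻¹ ≈ 4.91 × 10⁻³ rad s⁻¹.

4.91 × 10⁻³ rad s⁻¹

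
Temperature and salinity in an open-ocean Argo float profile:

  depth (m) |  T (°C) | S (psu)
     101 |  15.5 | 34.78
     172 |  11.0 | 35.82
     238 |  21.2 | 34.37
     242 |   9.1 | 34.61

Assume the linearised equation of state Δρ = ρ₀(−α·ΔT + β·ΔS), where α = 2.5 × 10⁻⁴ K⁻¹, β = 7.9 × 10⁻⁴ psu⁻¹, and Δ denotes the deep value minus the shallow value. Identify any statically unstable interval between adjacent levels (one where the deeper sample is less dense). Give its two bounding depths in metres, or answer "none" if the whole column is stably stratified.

Evaluate Δρ/ρ₀ = −αΔT + βΔS across each adjacent pair:
  101–172 m: −αΔT+βΔS = −(2.5 × 10⁻⁴)(-4.5)+(7.9 × 10⁻⁴)(+1.04) = 1.9 × 10⁻³ → stable
  172–238 m: −αΔT+βΔS = −(2.5 × 10⁻⁴)(+10.2)+(7.9 × 10⁻⁴)(-1.45) = -3.7 × 10⁻³ → UNSTABLE
  238–242 m: −αΔT+βΔS = −(2.5 × 10⁻⁴)(-12.1)+(7.9 × 10⁻⁴)(+0.24) = 3.2 × 10⁻³ → stable
The 172–238 m interval has Δρ < 0: lighter water underlies denser water.

172–238 m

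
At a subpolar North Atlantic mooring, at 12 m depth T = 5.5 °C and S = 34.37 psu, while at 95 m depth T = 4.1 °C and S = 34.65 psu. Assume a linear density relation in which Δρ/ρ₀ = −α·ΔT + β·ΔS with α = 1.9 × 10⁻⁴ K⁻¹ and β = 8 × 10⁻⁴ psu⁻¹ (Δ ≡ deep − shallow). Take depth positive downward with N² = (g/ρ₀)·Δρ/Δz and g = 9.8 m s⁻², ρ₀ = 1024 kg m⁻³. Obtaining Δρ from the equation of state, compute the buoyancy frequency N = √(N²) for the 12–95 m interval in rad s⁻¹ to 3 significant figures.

7.61 × 10⁻³ rad s⁻¹

ΔT = -1.4 K, ΔS = +0.28 psu (deep − shallow).
Δρ/ρ₀ = −αΔT + βΔS = 2.66 × 10⁻⁴ + 2.24 × 10⁻⁴ = 4.90 × 10⁻⁴, so Δρ ≈ 0.5018 kg m⁻³.
N² = (g/ρ₀)·Δρ/Δz = g·(Δρ/ρ₀)/Δz = 9.8 × 4.90 × 10⁻⁴ / 83 = 5.7855 × 10⁻⁵ s⁻².
N = √(5.7855 × 10⁻⁵) = 7.6062 × 10⁻³ rad s⁻¹ ≈ 7.61 × 10⁻³ rad s⁻¹.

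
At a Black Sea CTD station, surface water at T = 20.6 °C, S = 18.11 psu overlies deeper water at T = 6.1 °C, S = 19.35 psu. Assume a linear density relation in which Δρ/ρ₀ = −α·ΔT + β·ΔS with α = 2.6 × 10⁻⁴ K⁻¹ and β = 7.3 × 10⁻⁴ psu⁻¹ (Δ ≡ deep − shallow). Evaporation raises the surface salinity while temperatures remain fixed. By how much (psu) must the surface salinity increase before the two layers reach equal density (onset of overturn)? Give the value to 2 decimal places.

6.40 psu

Neutral buoyancy requires −α(T_deep − T_surf) + β(S_deep − S_surf′) = 0.
S_surf′ = S_deep − (α/β)·ΔT = 19.35 − (2.6 × 10⁻⁴/7.3 × 10⁻⁴)·(-14.5) = 24.5144 psu.
Increase required: 24.5144 − 18.11 = 6.4044 psu.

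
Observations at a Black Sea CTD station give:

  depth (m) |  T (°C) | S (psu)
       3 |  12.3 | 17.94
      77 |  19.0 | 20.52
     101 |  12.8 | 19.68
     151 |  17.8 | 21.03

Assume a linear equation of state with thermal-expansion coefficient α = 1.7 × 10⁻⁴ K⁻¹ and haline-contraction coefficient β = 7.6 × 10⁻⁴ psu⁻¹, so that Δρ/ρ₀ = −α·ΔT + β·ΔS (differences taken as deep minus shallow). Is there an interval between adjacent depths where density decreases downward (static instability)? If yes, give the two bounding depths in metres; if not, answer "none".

Evaluate Δρ/ρ₀ = −αΔT + βΔS across each adjacent pair:
  3–77 m: −αΔT+βΔS = −(1.7 × 10⁻⁴)(+6.7)+(7.6 × 10⁻⁴)(+2.58) = 8.2 × 10⁻⁴ → stable
  77–101 m: −αΔT+βΔS = −(1.7 × 10⁻⁴)(-6.2)+(7.6 × 10⁻⁴)(-0.84) = 4.2 × 10⁻⁴ → stable
  101–151 m: −αΔT+βΔS = −(1.7 × 10⁻⁴)(+5.0)+(7.6 × 10⁻⁴)(+1.35) = 1.8 × 10⁻⁴ → stable
Every interval has Δρ > 0: the column is stably stratified throughout.

none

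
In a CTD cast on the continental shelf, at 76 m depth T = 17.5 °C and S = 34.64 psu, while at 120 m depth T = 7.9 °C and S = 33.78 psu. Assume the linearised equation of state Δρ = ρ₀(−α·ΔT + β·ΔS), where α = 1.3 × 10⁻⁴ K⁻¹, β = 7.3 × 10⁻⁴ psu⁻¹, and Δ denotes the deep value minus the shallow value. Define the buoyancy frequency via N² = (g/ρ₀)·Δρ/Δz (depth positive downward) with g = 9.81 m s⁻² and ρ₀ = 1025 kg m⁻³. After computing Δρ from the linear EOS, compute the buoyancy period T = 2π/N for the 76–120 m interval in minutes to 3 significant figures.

8.91 min

ΔT = -9.6 K, ΔS = -0.86 psu (deep − shallow).
Δρ/ρ₀ = −αΔT + βΔS = 1.248 × 10⁻³ − 6.278 × 10⁻⁴ = 6.202 × 10⁻⁴, so Δρ ≈ 0.6357 kg m⁻³.
N² = (g/ρ₀)·Δρ/Δz = g·(Δρ/ρ₀)/Δz = 9.81 × 6.202 × 10⁻⁴ / 44 = 1.3828 × 10⁻⁴ s⁻².
N = √(1.3828 × 10⁻⁴) = 0.011759 rad s⁻¹ → T = 2π/N = 534.33 s = 8.9055 min ≈ 8.91 min.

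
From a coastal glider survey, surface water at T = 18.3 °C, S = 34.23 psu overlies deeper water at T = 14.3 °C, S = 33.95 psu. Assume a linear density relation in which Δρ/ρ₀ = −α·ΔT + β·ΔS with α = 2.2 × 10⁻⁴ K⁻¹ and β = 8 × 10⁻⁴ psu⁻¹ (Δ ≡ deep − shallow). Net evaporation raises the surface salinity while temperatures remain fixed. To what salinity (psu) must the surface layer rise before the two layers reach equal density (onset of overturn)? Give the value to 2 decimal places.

Neutral buoyancy requires −α(T_deep − T_surf) + β(S_deep − S_surf′) = 0.
S_surf′ = S_deep − (α/β)·ΔT = 33.95 − (2.2 × 10⁻⁴/8 × 10⁻⁴)·(-4.0) = 35.0500 psu.
Increase required: 35.0500 − 34.23 = 0.8200 psu.

35.05 psu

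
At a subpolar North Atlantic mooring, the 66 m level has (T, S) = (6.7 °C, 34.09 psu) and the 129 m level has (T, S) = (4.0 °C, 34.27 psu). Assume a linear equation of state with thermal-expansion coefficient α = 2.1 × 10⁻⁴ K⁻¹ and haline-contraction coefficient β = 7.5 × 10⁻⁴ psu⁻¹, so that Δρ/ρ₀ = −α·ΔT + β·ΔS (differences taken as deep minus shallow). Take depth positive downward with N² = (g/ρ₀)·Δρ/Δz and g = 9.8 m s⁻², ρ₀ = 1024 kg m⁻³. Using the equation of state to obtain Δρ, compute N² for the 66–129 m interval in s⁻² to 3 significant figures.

1.09 × 10⁻⁴ s⁻²

ΔT = -2.7 K, ΔS = +0.18 psu (deep − shallow).
Δρ/ρ₀ = −αΔT + βΔS = 5.67 × 10⁻⁴ + 1.35 × 10⁻⁴ = 7.02 × 10⁻⁴, so Δρ ≈ 0.7188 kg m⁻³.
N² = (g/ρ₀)·Δρ/Δz = g·(Δρ/ρ₀)/Δz = 9.8 × 7.02 × 10⁻⁴ / 63 = 1.0920 × 10⁻⁴ s⁻² ≈ 1.09 × 10⁻⁴ s⁻².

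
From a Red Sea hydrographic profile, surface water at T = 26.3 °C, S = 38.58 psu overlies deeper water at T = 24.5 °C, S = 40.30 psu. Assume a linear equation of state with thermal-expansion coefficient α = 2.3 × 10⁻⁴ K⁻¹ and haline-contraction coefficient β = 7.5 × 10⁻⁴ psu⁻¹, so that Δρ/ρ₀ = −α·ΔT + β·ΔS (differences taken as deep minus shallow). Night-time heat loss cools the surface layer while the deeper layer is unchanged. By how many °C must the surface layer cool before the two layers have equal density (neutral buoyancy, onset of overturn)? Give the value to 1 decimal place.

Neutral buoyancy requires Δρ = 0, i.e. −α(T_deep − T_surf′) + β(S_deep − S_surf) = 0.
T_surf′ = T_deep − (β/α)·ΔS = 24.5 − (7.5 × 10⁻⁴/2.3 × 10⁻⁴)·(+1.72) = 18.891 °C.
Cooling required: 26.3 − (18.891) = 7.409 °C.

7.4 °C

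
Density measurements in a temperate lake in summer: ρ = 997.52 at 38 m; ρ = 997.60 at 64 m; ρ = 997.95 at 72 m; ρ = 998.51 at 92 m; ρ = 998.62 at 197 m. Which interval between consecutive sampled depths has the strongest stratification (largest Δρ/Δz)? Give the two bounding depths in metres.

64–72 m

Compute the density gradient over each adjacent pair:
  38–64 m: Δρ/Δz = 0.08/26 = 3.1 × 10⁻³ kg m⁻⁴
  64–72 m: Δρ/Δz = 0.35/8 = 0.044 kg m⁻⁴
  72–92 m: Δρ/Δz = 0.56/20 = 0.028 kg m⁻⁴
  92–197 m: Δρ/Δz = 0.11/105 = 1.0 × 10⁻³ kg m⁻⁴
The largest gradient is in the 64–72 m interval — the pycnocline.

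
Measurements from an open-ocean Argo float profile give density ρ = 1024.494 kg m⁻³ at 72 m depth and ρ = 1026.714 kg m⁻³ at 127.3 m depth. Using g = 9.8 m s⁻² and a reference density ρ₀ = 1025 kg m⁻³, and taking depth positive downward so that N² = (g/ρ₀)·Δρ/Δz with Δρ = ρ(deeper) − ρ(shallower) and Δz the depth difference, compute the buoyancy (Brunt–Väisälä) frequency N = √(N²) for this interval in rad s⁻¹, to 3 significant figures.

0.0196 rad s⁻¹

Δρ = 1026.714 − 1024.494 = 2.220 kg m⁻³ over Δz = 127.3 − 72 = 55.3 m.
N² = (9.8/1025) × (2.220/55.3) = 3.8382 × 10⁻⁴ s⁻².
N = √(3.8382 × 10⁻⁴) = 0.019591 rad s⁻¹ ≈ 0.0196 rad s⁻¹.
N² > 0, so the interval is statically stable.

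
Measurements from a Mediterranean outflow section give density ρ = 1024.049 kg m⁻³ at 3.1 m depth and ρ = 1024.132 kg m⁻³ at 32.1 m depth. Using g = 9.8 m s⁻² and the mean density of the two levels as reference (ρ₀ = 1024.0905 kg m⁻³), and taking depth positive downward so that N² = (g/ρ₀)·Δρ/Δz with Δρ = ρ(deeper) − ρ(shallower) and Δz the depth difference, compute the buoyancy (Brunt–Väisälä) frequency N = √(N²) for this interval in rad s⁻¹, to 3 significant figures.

5.23 × 10⁻³ rad s⁻¹

Δρ = 1024.132 − 1024.049 = 0.083 kg m⁻³ over Δz = 32.1 − 3.1 = 29 m.
N² = (9.8/1024.0905) × (0.083/29) = 2.7388 × 10⁻⁵ s⁻².
N = √(2.7388 × 10⁻⁵) = 5.2334 × 10⁻³ rad s⁻¹ ≈ 5.23 × 10⁻³ rad s⁻¹.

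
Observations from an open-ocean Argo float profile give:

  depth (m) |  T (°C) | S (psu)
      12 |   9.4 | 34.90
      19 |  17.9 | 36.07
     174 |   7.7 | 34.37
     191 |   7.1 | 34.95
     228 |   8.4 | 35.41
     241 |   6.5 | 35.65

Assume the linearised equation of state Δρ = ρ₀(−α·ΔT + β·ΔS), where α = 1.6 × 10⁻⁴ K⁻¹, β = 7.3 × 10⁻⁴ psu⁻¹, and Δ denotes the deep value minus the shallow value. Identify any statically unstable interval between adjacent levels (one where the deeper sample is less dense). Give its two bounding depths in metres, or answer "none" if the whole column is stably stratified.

Evaluate Δρ/ρ₀ = −αΔT + βΔS across each adjacent pair:
  12–19 m: −αΔT+βΔS = −(1.6 × 10⁻⁴)(+8.5)+(7.3 × 10⁻⁴)(+1.17) = -5.1 × 10⁻⁴ → UNSTABLE
  19–174 m: −αΔT+βΔS = −(1.6 × 10⁻⁴)(-10.2)+(7.3 × 10⁻⁴)(-1.70) = 3.9 × 10⁻⁴ → stable
  174–191 m: −αΔT+βΔS = −(1.6 × 10⁻⁴)(-0.6)+(7.3 × 10⁻⁴)(+0.58) = 5.2 × 10⁻⁴ → stable
  191–228 m: −αΔT+βΔS = −(1.6 × 10⁻⁴)(+1.3)+(7.3 × 10⁻⁴)(+0.46) = 1.3 × 10⁻⁴ → stable
  228–241 m: −αΔT+βΔS = −(1.6 × 10⁻⁴)(-1.9)+(7.3 × 10⁻⁴)(+0.24) = 4.8 × 10⁻⁴ → stable
The 12–19 m interval has Δρ < 0: lighter water underlies denser water.

12–19 m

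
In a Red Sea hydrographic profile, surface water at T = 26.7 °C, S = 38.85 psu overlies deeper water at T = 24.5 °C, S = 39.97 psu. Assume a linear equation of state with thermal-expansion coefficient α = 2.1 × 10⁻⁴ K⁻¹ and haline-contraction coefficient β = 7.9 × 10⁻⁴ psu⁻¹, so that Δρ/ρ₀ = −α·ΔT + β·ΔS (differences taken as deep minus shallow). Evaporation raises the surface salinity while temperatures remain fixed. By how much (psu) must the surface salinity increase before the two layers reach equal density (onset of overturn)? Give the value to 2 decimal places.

1.70 psu

Neutral buoyancy requires −α(T_deep − T_surf) + β(S_deep − S_surf′) = 0.
S_surf′ = S_deep − (α/β)·ΔT = 39.97 − (2.1 × 10⁻⁴/7.9 × 10⁻⁴)·(-2.2) = 40.5548 psu.
Increase required: 40.5548 − 38.85 = 1.7048 psu.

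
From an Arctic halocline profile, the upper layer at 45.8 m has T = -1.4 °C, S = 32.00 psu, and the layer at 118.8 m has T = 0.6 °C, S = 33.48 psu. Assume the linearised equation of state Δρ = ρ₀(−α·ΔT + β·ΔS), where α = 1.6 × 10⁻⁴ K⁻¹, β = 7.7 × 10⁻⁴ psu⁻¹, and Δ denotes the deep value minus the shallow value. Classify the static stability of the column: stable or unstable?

stable

ΔT = 0.6 − -1.4 = +2.0 K and ΔS = 33.48 − 32.00 = +1.48 psu (deep − shallow).
−αΔT = -3.20 × 10⁻⁴; βΔS = 1.1396 × 10⁻³; sum Δρ/ρ₀ = 8.196 × 10⁻⁴.
Δρ/ρ₀ > 0, so Δρ > 0: deeper water is denser → statically stable.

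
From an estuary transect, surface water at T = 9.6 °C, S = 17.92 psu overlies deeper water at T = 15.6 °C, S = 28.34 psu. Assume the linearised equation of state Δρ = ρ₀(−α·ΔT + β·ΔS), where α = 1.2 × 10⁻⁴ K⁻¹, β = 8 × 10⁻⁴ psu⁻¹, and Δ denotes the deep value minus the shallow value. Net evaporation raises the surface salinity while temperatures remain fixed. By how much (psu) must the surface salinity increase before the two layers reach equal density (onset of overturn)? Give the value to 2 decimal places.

Neutral buoyancy requires −α(T_deep − T_surf) + β(S_deep − S_surf′) = 0.
S_surf′ = S_deep − (α/β)·ΔT = 28.34 − (1.2 × 10⁻⁴/8 × 10⁻⁴)·(+6.0) = 27.4400 psu.
Increase required: 27.4400 − 17.92 = 9.5200 psu.

9.52 psu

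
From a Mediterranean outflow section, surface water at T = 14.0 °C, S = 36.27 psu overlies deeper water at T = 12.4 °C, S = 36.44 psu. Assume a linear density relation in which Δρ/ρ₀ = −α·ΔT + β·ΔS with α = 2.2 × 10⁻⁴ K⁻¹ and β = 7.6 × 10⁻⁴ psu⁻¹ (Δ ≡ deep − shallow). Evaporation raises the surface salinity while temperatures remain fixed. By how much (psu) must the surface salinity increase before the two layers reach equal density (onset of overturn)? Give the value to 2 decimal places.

Neutral buoyancy requires −α(T_deep − T_surf) + β(S_deep − S_surf′) = 0.
S_surf′ = S_deep − (α/β)·ΔT = 36.44 − (2.2 × 10⁻⁴/7.6 × 10⁻⁴)·(-1.6) = 36.9032 psu.
Increase required: 36.9032 − 36.27 = 0.6332 psu.

0.63 psu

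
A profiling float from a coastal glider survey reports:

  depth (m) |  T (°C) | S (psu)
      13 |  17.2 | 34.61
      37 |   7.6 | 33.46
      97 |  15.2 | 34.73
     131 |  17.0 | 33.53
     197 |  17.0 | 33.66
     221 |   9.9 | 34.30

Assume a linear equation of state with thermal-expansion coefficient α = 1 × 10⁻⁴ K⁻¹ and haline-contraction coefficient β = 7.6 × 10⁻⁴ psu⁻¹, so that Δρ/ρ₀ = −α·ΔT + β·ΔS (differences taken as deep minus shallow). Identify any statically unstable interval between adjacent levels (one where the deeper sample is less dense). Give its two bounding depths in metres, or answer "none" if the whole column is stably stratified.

97–131 m

Evaluate Δρ/ρ₀ = −αΔT + βΔS across each adjacent pair:
  13–37 m: −αΔT+βΔS = −(1 × 10⁻⁴)(-9.6)+(7.6 × 10⁻⁴)(-1.15) = 8.6 × 10⁻⁵ → stable
  37–97 m: −αΔT+βΔS = −(1 × 10⁻⁴)(+7.6)+(7.6 × 10⁻⁴)(+1.27) = 2.1 × 10⁻⁴ → stable
  97–131 m: −αΔT+βΔS = −(1 × 10⁻⁴)(+1.8)+(7.6 × 10⁻⁴)(-1.20) = -1.1 × 10⁻³ → UNSTABLE
  131–197 m: −αΔT+βΔS = −(1 × 10⁻⁴)(+0.0)+(7.6 × 10⁻⁴)(+0.13) = 9.9 × 10⁻⁵ → stable
  197–221 m: −αΔT+βΔS = −(1 × 10⁻⁴)(-7.1)+(7.6 × 10⁻⁴)(+0.64) = 1.2 × 10⁻³ → stable
The 97–131 m interval has Δρ < 0: lighter water underlies denser water.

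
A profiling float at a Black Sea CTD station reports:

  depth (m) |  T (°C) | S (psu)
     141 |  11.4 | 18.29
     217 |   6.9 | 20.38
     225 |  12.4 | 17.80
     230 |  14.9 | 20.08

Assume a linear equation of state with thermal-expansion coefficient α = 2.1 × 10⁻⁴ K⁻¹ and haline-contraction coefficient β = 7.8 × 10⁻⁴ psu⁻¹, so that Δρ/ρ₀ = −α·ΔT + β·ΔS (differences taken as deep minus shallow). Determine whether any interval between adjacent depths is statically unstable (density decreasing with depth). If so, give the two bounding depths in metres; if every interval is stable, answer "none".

217–225 m

Evaluate Δρ/ρ₀ = −αΔT + βΔS across each adjacent pair:
  141–217 m: −αΔT+βΔS = −(2.1 × 10⁻⁴)(-4.5)+(7.8 × 10⁻⁴)(+2.09) = 2.6 × 10⁻³ → stable
  217–225 m: −αΔT+βΔS = −(2.1 × 10⁻⁴)(+5.5)+(7.8 × 10⁻⁴)(-2.58) = -3.2 × 10⁻³ → UNSTABLE
  225–230 m: −αΔT+βΔS = −(2.1 × 10⁻⁴)(+2.5)+(7.8 × 10⁻⁴)(+2.28) = 1.3 × 10⁻³ → stable
The 217–225 m interval has Δρ < 0: lighter water underlies denser water.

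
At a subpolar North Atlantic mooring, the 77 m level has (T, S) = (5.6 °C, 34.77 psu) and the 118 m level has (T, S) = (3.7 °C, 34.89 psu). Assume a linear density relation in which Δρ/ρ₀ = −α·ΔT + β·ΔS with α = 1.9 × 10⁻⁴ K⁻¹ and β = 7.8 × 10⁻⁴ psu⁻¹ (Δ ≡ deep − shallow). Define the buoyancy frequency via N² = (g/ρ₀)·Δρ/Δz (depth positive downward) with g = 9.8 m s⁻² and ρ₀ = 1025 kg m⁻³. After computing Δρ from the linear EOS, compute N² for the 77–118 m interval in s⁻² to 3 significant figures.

1.09 × 10⁻⁴ s⁻²

ΔT = -1.9 K, ΔS = +0.12 psu (deep − shallow).
Δρ/ρ₀ = −αΔT + βΔS = 3.61 × 10⁻⁴ + 9.36 × 10⁻⁵ = 4.546 × 10⁻⁴, so Δρ ≈ 0.4660 kg m⁻³.
N² = (g/ρ₀)·Δρ/Δz = g·(Δρ/ρ₀)/Δz = 9.8 × 4.546 × 10⁻⁴ / 41 = 1.0866 × 10⁻⁴ s⁻² ≈ 1.09 × 10⁻⁴ s⁻².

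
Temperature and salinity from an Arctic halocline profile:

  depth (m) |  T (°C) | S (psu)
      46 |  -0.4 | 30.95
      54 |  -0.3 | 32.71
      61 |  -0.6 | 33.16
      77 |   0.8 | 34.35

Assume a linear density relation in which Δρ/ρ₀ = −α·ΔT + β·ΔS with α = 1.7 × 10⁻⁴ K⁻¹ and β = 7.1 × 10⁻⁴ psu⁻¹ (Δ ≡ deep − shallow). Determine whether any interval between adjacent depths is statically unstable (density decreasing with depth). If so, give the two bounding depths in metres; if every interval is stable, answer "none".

Evaluate Δρ/ρ₀ = −αΔT + βΔS across each adjacent pair:
  46–54 m: −αΔT+βΔS = −(1.7 × 10⁻⁴)(+0.1)+(7.1 × 10⁻⁴)(+1.76) = 1.2 × 10⁻³ → stable
  54–61 m: −αΔT+βΔS = −(1.7 × 10⁻⁴)(-0.3)+(7.1 × 10⁻⁴)(+0.45) = 3.7 × 10⁻⁴ → stable
  61–77 m: −αΔT+βΔS = −(1.7 × 10⁻⁴)(+1.4)+(7.1 × 10⁻⁴)(+1.19) = 6.1 × 10⁻⁴ → stable
Every interval has Δρ > 0: the column is stably stratified throughout.

none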